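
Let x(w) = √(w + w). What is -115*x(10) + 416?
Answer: 416 - 230*√5 ≈ -98.296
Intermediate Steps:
x(w) = √2*√w (x(w) = √(2*w) = √2*√w)
-115*x(10) + 416 = -115*√2*√10 + 416 = -230*√5 + 416 = 416 - 230*√5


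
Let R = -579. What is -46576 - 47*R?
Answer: -19363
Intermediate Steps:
-46576 - 47*R = -46576 - 47*(-579) = -46576 - 1*(-27213) = -46576 + 27213 = -19363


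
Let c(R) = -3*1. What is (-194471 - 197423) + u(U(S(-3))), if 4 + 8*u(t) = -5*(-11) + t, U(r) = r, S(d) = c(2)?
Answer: -391888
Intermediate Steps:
c(R) = -3
S(d) = -3
u(t) = 51/8 + t/8 (u(t) = -½ + (-5*(-11) + t)/8 = -½ + (55 + t)/8 = -½ + (55/8 + t/8) = 51/8 + t/8)
(-194471 - 197423) + u(U(S(-3))) = (-194471 - 197423) + (51/8 + (⅛)*(-3)) = -391894 + (51/8 - 3/8) = -391894 + 6 = -391888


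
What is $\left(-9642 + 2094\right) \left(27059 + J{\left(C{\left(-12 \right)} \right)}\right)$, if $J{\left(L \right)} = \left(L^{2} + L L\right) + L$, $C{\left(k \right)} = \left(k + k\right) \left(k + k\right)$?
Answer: $-5217079476$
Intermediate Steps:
$C{\left(k \right)} = 4 k^{2}$ ($C{\left(k \right)} = 2 k 2 k = 4 k^{2}$)
$J{\left(L \right)} = L + 2 L^{2}$ ($J{\left(L \right)} = \left(L^{2} + L^{2}\right) + L = 2 L^{2} + L = L + 2 L^{2}$)
$\left(-9642 + 2094\right) \left(27059 + J{\left(C{\left(-12 \right)} \right)}\right) = \left(-9642 + 2094\right) \left(27059 + 4 \left(-12\right)^{2} \left(1 + 2 \cdot 4 \left(-12\right)^{2}\right)\right) = - 7548 \left(27059 + 4 \cdot 144 \left(1 + 2 \cdot 4 \cdot 144\right)\right) = - 7548 \left(27059 + 576 \left(1 + 2 \cdot 576\right)\right) = - 7548 \left(27059 + 576 \left(1 + 1152\right)\right) = - 7548 \left(27059 + 576 \cdot 1153\right) = - 7548 \left(27059 + 664128\right) = \left(-7548\right) 691187 = -5217079476$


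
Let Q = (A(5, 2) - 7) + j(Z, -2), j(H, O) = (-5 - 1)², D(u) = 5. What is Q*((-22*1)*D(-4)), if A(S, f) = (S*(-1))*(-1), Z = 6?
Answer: -3740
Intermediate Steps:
A(S, f) = S (A(S, f) = -S*(-1) = S)
j(H, O) = 36 (j(H, O) = (-6)² = 36)
Q = 34 (Q = (5 - 7) + 36 = -2 + 36 = 34)
Q*((-22*1)*D(-4)) = 34*(-22*1*5) = 34*(-22*5) = 34*(-110) = -3740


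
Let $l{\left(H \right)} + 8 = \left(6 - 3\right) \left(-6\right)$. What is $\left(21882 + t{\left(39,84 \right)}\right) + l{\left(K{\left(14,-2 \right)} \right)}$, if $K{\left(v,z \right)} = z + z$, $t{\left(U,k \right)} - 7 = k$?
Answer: $21947$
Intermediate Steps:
$t{\left(U,k \right)} = 7 + k$
$K{\left(v,z \right)} = 2 z$
$l{\left(H \right)} = -26$ ($l{\left(H \right)} = -8 + \left(6 - 3\right) \left(-6\right) = -8 + 3 \left(-6\right) = -8 - 18 = -26$)
$\left(21882 + t{\left(39,84 \right)}\right) + l{\left(K{\left(14,-2 \right)} \right)} = \left(21882 + \left(7 + 84\right)\right) - 26 = \left(21882 + 91\right) - 26 = 21973 - 26 = 21947$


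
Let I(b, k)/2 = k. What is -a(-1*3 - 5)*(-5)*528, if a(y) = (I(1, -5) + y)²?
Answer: 855360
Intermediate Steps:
I(b, k) = 2*k
a(y) = (-10 + y)² (a(y) = (2*(-5) + y)² = (-10 + y)²)
-a(-1*3 - 5)*(-5)*528 = -(-10 + (-1*3 - 5))²*(-5)*528 = -(-10 + (-3 - 5))²*(-5)*528 = -(-10 - 8)²*(-5)*528 = -(-18)²*(-5)*528 = -324*(-5)*528 = -(-1620)*528 = -1*(-855360) = 855360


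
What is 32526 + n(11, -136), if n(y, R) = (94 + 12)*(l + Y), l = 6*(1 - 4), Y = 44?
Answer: 35282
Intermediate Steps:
l = -18 (l = 6*(-3) = -18)
n(y, R) = 2756 (n(y, R) = (94 + 12)*(-18 + 44) = 106*26 = 2756)
32526 + n(11, -136) = 32526 + 2756 = 35282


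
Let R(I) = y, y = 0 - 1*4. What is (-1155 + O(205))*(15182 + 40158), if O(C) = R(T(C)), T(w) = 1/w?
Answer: -64139060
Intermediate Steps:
y = -4 (y = 0 - 4 = -4)
R(I) = -4
O(C) = -4
(-1155 + O(205))*(15182 + 40158) = (-1155 - 4)*(15182 + 40158) = -1159*55340 = -64139060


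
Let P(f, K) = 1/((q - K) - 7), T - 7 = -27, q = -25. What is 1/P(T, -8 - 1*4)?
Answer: -20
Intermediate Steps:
T = -20 (T = 7 - 27 = -20)
P(f, K) = 1/(-32 - K) (P(f, K) = 1/((-25 - K) - 7) = 1/(-32 - K))
1/P(T, -8 - 1*4) = 1/(-1/(32 + (-8 - 1*4))) = 1/(-1/(32 + (-8 - 4))) = 1/(-1/(32 - 12)) = 1/(-1/20) = -20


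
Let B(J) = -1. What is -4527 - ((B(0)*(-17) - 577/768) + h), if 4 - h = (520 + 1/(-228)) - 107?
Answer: -20109007/4864 ≈ -4134.3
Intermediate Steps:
h = -93251/228 (h = 4 - ((520 + 1/(-228)) - 107) = 4 - ((520 - 1/228) - 107) = 4 - (118559/228 - 107) = 4 - 1*94163/228 = 4 - 94163/228 = -93251/228 ≈ -409.00)
-4527 - ((B(0)*(-17) - 577/768) + h) = -4527 - ((-1*(-17) - 577/768) - 93251/228) = -4527 - ((17 - 577*1/768) - 93251/228) = -4527 - ((17 - 577/768) - 93251/228) = -4527 - (12479/768 - 93251/228) = -4527 - 1*(-1910321/4864) = -4527 + 1910321/4864 = -20109007/4864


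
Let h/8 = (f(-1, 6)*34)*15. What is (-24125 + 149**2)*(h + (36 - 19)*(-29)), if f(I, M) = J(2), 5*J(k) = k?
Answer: -2191436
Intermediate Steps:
J(k) = k/5
f(I, M) = 2/5 (f(I, M) = (1/5)*2 = 2/5)
h = 1632 (h = 8*(((2/5)*34)*15) = 8*((68/5)*15) = 8*204 = 1632)
(-24125 + 149**2)*(h + (36 - 19)*(-29)) = (-24125 + 149**2)*(1632 + (36 - 19)*(-29)) = (-24125 + 22201)*(1632 + 17*(-29)) = -1924*(1632 - 493) = -1924*1139 = -2191436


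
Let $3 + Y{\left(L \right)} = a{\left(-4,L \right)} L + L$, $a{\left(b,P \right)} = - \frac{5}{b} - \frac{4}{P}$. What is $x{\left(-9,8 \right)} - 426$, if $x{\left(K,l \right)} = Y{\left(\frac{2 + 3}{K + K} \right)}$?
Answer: $- \frac{3469}{8} \approx -433.63$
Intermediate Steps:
$Y{\left(L \right)} = -3 + L + L \left(\frac{5}{4} - \frac{4}{L}\right)$ ($Y{\left(L \right)} = -3 + \left(\left(- \frac{5}{-4} - \frac{4}{L}\right) L + L\right) = -3 + \left(\left(\left(-5\right) \left(- \frac{1}{4}\right) - \frac{4}{L}\right) L + L\right) = -3 + \left(\left(\frac{5}{4} - \frac{4}{L}\right) L + L\right) = -3 + \left(L \left(\frac{5}{4} - \frac{4}{L}\right) + L\right) = -3 + \left(L + L \left(\frac{5}{4} - \frac{4}{L}\right)\right) = -3 + L + L \left(\frac{5}{4} - \frac{4}{L}\right)$)
$x{\left(K,l \right)} = -7 + \frac{45}{8 K}$ ($x{\left(K,l \right)} = -7 + \frac{9 \frac{2 + 3}{K + K}}{4} = -7 + \frac{9 \frac{5}{2 K}}{4} = -7 + \frac{45}{8 K}$)
$x{\left(-9,8 \right)} - 426 = \left(-7 + \frac{45}{8 \left(-9\right)}\right) - 426 = \left(-7 + \frac{45}{8} \left(- \frac{1}{9}\right)\right) - 426 = \left(-7 - \frac{5}{8}\right) - 426 = - \frac{61}{8} - 426 = - \frac{3469}{8}$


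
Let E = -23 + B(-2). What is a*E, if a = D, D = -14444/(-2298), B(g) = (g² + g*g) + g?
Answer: -122774/1149 ≈ -106.85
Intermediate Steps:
B(g) = g + 2*g² (B(g) = (g² + g²) + g = 2*g² + g = g + 2*g²)
D = 7222/1149 (D = -14444*(-1/2298) = 7222/1149 ≈ 6.2855)
E = -17 (E = -23 - 2*(1 + 2*(-2)) = -23 - 2*(1 - 4) = -23 - 2*(-3) = -23 + 6 = -17)
a = 7222/1149 ≈ 6.2855
a*E = (7222/1149)*(-17) = -122774/1149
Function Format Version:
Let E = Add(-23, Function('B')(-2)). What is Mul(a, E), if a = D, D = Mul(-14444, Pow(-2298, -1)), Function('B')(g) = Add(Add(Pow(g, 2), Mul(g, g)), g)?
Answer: Rational(-122774, 1149) ≈ -106.85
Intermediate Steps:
Function('B')(g) = Add(g, Mul(2, Pow(g, 2))) (Function('B')(g) = Add(Add(Pow(g, 2), Pow(g, 2)), g) = Add(Mul(2, Pow(g, 2)), g) = Add(g, Mul(2, Pow(g, 2))))
D = Rational(7222, 1149) (D = Mul(-14444, Rational(-1, 2298)) = Rational(7222, 1149) ≈ 6.2855)
E = -17 (E = Add(-23, Mul(-2, Add(1, Mul(2, -2)))) = Add(-23, Mul(-2, Add(1, -4))) = Add(-23, Mul(-2, -3)) = Add(-23, 6) = -17)
a = Rational(7222, 1149) ≈ 6.2855
Mul(a, E) = Mul(Rational(7222, 1149), -17) = Rational(-122774, 1149)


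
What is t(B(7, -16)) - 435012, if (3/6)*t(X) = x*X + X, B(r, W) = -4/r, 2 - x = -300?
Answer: -3047508/7 ≈ -4.3536e+5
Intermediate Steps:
x = 302 (x = 2 - 1*(-300) = 2 + 300 = 302)
t(X) = 606*X (t(X) = 2*(302*X + X) = 2*(303*X) = 606*X)
t(B(7, -16)) - 435012 = 606*(-4/7) - 435012 = -2424/7 - 435012 = -3047508/7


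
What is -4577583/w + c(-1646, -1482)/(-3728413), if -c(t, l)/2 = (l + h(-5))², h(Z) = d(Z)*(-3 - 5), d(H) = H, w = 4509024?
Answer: 43197035787/431064197408 ≈ 0.10021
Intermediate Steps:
h(Z) = -8*Z (h(Z) = Z*(-3 - 5) = Z*(-8) = -8*Z)
c(t, l) = -2*(40 + l)² (c(t, l) = -2*(l - 8*(-5))² = -2*(l + 40)² = -2*(40 + l)²)
-4577583/w + c(-1646, -1482)/(-3728413) = -4577583/4509024 - 2*(40 - 1482)²/(-3728413) = -4577583*1/4509024 - 2*(-1442)²*(-1/3728413) = -1525861/1503008 - 2*2079364*(-1/3728413) = -1525861/1503008 - 4158728*(-1/3728413) = -1525861/1503008 + 4158728/3728413 = 43197035787/431064197408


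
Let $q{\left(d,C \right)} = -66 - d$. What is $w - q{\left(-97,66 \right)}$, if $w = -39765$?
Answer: $-39796$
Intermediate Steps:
$w - q{\left(-97,66 \right)} = -39765 - \left(-66 - -97\right) = -39765 - \left(-66 + 97\right) = -39765 - 31 = -39796$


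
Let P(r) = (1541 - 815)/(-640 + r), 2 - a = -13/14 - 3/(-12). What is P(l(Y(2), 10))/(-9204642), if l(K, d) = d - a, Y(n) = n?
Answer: 3388/27176705505 ≈ 1.2467e-7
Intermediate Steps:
a = 75/28 (a = 2 - (-13/14 - 3/(-12)) = 2 - (-13*1/14 - 3*(-1/12)) = 2 - (-13/14 + ¼) = 2 - 1*(-19/28) = 2 + 19/28 = 75/28 ≈ 2.6786)
l(K, d) = -75/28 + d (l(K, d) = d - 1*75/28 = d - 75/28 = -75/28 + d)
P(r) = 726/(-640 + r)
P(l(Y(2), 10))/(-9204642) = (726/(-640 + (-75/28 + 10)))/(-9204642) = (726/(-640 + 205/28))*(-1/9204642) = (726/(-17715/28))*(-1/9204642) = (726*(-28/17715))*(-1/9204642) = -6776/5905*(-1/9204642) = 3388/27176705505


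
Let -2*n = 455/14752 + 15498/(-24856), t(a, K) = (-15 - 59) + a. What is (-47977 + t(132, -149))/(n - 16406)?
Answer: 1464227786944/501297756047 ≈ 2.9209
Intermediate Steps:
t(a, K) = -74 + a
n = 27164627/91668928 (n = -(455/14752 + 15498/(-24856))/2 = -(455*(1/14752) + 15498*(-1/24856))/2 = -(455/14752 - 7749/12428)/2 = -½*(-27164627/45834464) = 27164627/91668928 ≈ 0.29633)
(-47977 + t(132, -149))/(n - 16406) = (-47977 + (-74 + 132))/(27164627/91668928 - 16406) = (-47977 + 58)/(-1503893268141/91668928) = -47919*(-91668928/1503893268141) = 1464227786944/501297756047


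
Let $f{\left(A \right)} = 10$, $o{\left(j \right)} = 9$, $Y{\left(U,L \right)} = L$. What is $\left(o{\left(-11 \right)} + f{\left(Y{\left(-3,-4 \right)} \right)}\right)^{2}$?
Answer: $361$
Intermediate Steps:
$\left(o{\left(-11 \right)} + f{\left(Y{\left(-3,-4 \right)} \right)}\right)^{2} = \left(9 + 10\right)^{2} = 19^{2} = 361$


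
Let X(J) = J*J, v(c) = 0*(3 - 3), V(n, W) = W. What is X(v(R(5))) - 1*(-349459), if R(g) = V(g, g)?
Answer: 349459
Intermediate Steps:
R(g) = g
v(c) = 0 (v(c) = 0*0 = 0)
X(J) = J²
X(v(R(5))) - 1*(-349459) = 0² - 1*(-349459) = 0 + 349459 = 349459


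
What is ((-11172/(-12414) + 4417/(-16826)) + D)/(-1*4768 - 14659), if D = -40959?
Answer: 1425883230007/676312034438 ≈ 2.1083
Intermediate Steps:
((-11172/(-12414) + 4417/(-16826)) + D)/(-1*4768 - 14659) = ((-11172/(-12414) + 4417/(-16826)) - 40959)/(-1*4768 - 14659) = ((-11172*(-1/12414) + 4417*(-1/16826)) - 40959)/(-4768 - 14659) = ((1862/2069 - 4417/16826) - 40959)/(-19427) = (22191239/34812994 - 40959)*(-1/19427) = -1425883230007/34812994*(-1/19427) = 1425883230007/676312034438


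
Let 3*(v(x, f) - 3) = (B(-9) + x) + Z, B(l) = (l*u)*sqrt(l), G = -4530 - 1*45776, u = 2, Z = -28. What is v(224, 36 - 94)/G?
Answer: -205/150918 + 9*I/25153 ≈ -0.0013584 + 0.00035781*I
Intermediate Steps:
G = -50306 (G = -4530 - 45776 = -50306)
B(l) = 2*l**(3/2) (B(l) = (l*2)*sqrt(l) = (2*l)*sqrt(l) = 2*l**(3/2))
v(x, f) = -19/3 - 18*I + x/3 (v(x, f) = 3 + ((2*(-9)**(3/2) + x) - 28)/3 = 3 + ((2*(-27*I) + x) - 28)/3 = 3 + ((-54*I + x) - 28)/3 = 3 + ((x - 54*I) - 28)/3 = 3 + (-28 + x - 54*I)/3 = 3 + (-28/3 - 18*I + x/3) = -19/3 - 18*I + x/3)
v(224, 36 - 94)/G = (-19/3 - 18*I + (1/3)*224)/(-50306) = (-19/3 - 18*I + 224/3)*(-1/50306) = (205/3 - 18*I)*(-1/50306) = -205/150918 + 9*I/25153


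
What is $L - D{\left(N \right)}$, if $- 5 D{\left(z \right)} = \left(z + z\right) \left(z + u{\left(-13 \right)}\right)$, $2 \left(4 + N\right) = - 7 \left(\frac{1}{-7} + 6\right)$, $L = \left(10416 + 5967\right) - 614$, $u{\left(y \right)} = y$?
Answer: $\frac{32273}{2} \approx 16137.0$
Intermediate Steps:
$L = 15769$ ($L = 16383 - 614 = 15769$)
$N = - \frac{49}{2}$ ($N = -4 + \frac{\left(-7\right) \left(\frac{1}{-7} + 6\right)}{2} = -4 + \frac{\left(-7\right) \left(- \frac{1}{7} + 6\right)}{2} = -4 + \frac{\left(-7\right) \frac{41}{7}}{2} = -4 + \frac{1}{2} \left(-41\right) = -4 - \frac{41}{2} = - \frac{49}{2} \approx -24.5$)
$D{\left(z \right)} = - \frac{2 z \left(-13 + z\right)}{5}$ ($D{\left(z \right)} = - \frac{\left(z + z\right) \left(z - 13\right)}{5} = - \frac{2 z \left(-13 + z\right)}{5}$)
$L - D{\left(N \right)} = 15769 - \frac{2}{5} \left(- \frac{49}{2}\right) \left(13 - - \frac{49}{2}\right) = 15769 - \frac{2}{5} \left(- \frac{49}{2}\right) \left(13 + \frac{49}{2}\right) = 15769 - \frac{2}{5} \left(- \frac{49}{2}\right) \frac{75}{2} = 15769 - - \frac{735}{2} = 15769 + \frac{735}{2} = \frac{32273}{2}$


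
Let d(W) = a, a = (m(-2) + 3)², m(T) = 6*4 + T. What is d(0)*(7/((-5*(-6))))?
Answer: 875/6 ≈ 145.83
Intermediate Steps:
m(T) = 24 + T
a = 625 (a = ((24 - 2) + 3)² = (22 + 3)² = 25² = 625)
d(W) = 625
d(0)*(7/((-5*(-6)))) = 625*(7/((-5*(-6)))) = 625*(7/30) = 875/6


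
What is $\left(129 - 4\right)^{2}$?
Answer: $15625$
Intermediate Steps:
$\left(129 - 4\right)^{2} = 125^{2} = 15625$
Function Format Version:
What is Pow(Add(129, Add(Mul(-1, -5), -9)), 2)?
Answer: 15625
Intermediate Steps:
Pow(Add(129, Add(Mul(-1, -5), -9)), 2) = Pow(Add(129, Add(5, -9)), 2) = Pow(Add(129, -4), 2) = Pow(125, 2) = 15625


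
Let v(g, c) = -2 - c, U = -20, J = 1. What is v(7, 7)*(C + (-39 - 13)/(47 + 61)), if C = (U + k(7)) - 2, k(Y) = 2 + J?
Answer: 526/3 ≈ 175.33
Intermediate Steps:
k(Y) = 3 (k(Y) = 2 + 1 = 3)
C = -19 (C = (-20 + 3) - 2 = -17 - 2 = -19)
v(7, 7)*(C + (-39 - 13)/(47 + 61)) = (-2 - 1*7)*(-19 + (-39 - 13)/(47 + 61)) = (-2 - 7)*(-19 - 52/108) = -9*(-19 - 52*1/108) = -9*(-19 - 13/27) = -9*(-526/27) = 526/3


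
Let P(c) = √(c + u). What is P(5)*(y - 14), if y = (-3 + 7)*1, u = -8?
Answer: -10*I*√3 ≈ -17.32*I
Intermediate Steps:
y = 4 (y = 4*1 = 4)
P(c) = √(-8 + c) (P(c) = √(c - 8) = √(-8 + c))
P(5)*(y - 14) = √(-8 + 5)*(4 - 14) = √(-3)*(-10) = (I*√3)*(-10) = -10*I*√3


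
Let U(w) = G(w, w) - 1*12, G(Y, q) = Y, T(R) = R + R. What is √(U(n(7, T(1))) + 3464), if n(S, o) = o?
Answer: √3454 ≈ 58.771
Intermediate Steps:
T(R) = 2*R
U(w) = -12 + w (U(w) = w - 1*12 = w - 12 = -12 + w)
√(U(n(7, T(1))) + 3464) = √((-12 + 2*1) + 3464) = √((-12 + 2) + 3464) = √(-10 + 3464) = √3454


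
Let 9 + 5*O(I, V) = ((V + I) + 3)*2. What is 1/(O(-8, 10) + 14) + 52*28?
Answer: 103381/71 ≈ 1456.1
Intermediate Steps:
O(I, V) = -⅗ + 2*I/5 + 2*V/5 (O(I, V) = -9/5 + (((V + I) + 3)*2)/5 = -9/5 + (((I + V) + 3)*2)/5 = -9/5 + ((3 + I + V)*2)/5 = -9/5 + (6 + 2*I + 2*V)/5 = -9/5 + (6/5 + 2*I/5 + 2*V/5) = -⅗ + 2*I/5 + 2*V/5)
1/(O(-8, 10) + 14) + 52*28 = 1/((-⅗ + (⅖)*(-8) + (⅖)*10) + 14) + 52*28 = 1/((-⅗ - 16/5 + 4) + 14) + 1456 = 1/(⅕ + 14) + 1456 = 1/(71/5) + 1456 = 5/71 + 1456 = 103381/71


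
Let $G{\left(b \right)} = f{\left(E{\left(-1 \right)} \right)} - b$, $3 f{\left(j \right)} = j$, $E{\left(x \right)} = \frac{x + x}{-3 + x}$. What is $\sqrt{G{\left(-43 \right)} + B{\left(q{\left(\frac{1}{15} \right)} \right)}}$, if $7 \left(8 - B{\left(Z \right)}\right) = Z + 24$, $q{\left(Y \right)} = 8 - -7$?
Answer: $\frac{\sqrt{80430}}{42} \approx 6.7524$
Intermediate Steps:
$E{\left(x \right)} = \frac{2 x}{-3 + x}$
$f{\left(j \right)} = \frac{j}{3}$
$G{\left(b \right)} = \frac{1}{6} - b$ ($G{\left(b \right)} = \frac{2 \left(-1\right) \frac{1}{-3 - 1}}{3} - b = \frac{2 \left(-1\right) \frac{1}{-4}}{3} - b = \frac{2 \left(-1\right) \left(- \frac{1}{4}\right)}{3} - b = \frac{1}{3} \cdot \frac{1}{2} - b = \frac{1}{6} - b$)
$q{\left(Y \right)} = 15$ ($q{\left(Y \right)} = 8 + 7 = 15$)
$B{\left(Z \right)} = \frac{32}{7} - \frac{Z}{7}$ ($B{\left(Z \right)} = 8 - \frac{Z + 24}{7} = 8 - \frac{24 + Z}{7} = 8 - \left(\frac{24}{7} + \frac{Z}{7}\right) = \frac{32}{7} - \frac{Z}{7}$)
$\sqrt{G{\left(-43 \right)} + B{\left(q{\left(\frac{1}{15} \right)} \right)}} = \sqrt{\left(\frac{1}{6} - -43\right) + \left(\frac{32}{7} - \frac{15}{7}\right)} = \sqrt{\left(\frac{1}{6} + 43\right) + \left(\frac{32}{7} - \frac{15}{7}\right)} = \sqrt{\frac{259}{6} + \frac{17}{7}} = \sqrt{\frac{1915}{42}} = \frac{\sqrt{80430}}{42}$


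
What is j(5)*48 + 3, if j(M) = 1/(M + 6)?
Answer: 81/11 ≈ 7.3636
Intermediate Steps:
j(M) = 1/(6 + M)
j(5)*48 + 3 = 48/(6 + 5) + 3 = 48/11 + 3 = 81/11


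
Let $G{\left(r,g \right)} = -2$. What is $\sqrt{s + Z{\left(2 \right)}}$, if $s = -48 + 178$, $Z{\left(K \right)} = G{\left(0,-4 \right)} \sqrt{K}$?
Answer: $\sqrt{130 - 2 \sqrt{2}} \approx 11.277$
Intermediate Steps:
$Z{\left(K \right)} = - 2 \sqrt{K}$
$s = 130$
$\sqrt{s + Z{\left(2 \right)}} = \sqrt{130 - 2 \sqrt{2}}$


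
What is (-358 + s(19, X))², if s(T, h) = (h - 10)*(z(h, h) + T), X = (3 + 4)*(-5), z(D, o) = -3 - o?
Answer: 7038409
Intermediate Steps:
X = -35 (X = 7*(-5) = -35)
s(T, h) = (-10 + h)*(-3 + T - h) (s(T, h) = (h - 10)*((-3 - h) + T) = (-10 + h)*(-3 + T - h))
(-358 + s(19, X))² = (-358 + (30 - 1*(-35)² - 10*19 + 7*(-35) + 19*(-35)))² = (-358 + (30 - 1*1225 - 190 - 245 - 665))² = (-358 + (30 - 1225 - 190 - 245 - 665))² = (-358 - 2295)² = (-2653)² = 7038409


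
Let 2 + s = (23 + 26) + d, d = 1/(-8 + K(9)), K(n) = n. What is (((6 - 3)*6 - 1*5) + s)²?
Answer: 3721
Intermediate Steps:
d = 1 (d = 1/(-8 + 9) = 1/1 = 1)
s = 48 (s = -2 + ((23 + 26) + 1) = -2 + (49 + 1) = -2 + 50 = 48)
(((6 - 3)*6 - 1*5) + s)² = (((6 - 3)*6 - 1*5) + 48)² = ((3*6 - 5) + 48)² = ((18 - 5) + 48)² = (13 + 48)² = 61² = 3721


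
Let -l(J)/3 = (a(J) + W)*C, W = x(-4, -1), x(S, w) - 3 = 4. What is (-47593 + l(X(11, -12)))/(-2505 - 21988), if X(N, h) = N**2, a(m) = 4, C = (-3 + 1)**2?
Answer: 47725/24493 ≈ 1.9485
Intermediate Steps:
x(S, w) = 7 (x(S, w) = 3 + 4 = 7)
C = 4 (C = (-2)**2 = 4)
W = 7
l(J) = -132 (l(J) = -3*(4 + 7)*4 = -33*4 = -3*44 = -132)
(-47593 + l(X(11, -12)))/(-2505 - 21988) = (-47593 - 132)/(-2505 - 21988) = -47725/(-24493) = -47725*(-1/24493) = 47725/24493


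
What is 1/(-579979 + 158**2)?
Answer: -1/555015 ≈ -1.8018e-6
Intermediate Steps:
1/(-579979 + 158**2) = 1/(-579979 + 24964) = 1/(-555015) = -1/555015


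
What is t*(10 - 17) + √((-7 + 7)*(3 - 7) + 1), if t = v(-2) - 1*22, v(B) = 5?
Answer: 120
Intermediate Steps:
t = -17 (t = 5 - 1*22 = 5 - 22 = -17)
t*(10 - 17) + √((-7 + 7)*(3 - 7) + 1) = -17*(10 - 17) + √((-7 + 7)*(3 - 7) + 1) = -17*(-7) + √(0*(-4) + 1) = 119 + √(0 + 1) = 119 + √1 = 119 + 1 = 120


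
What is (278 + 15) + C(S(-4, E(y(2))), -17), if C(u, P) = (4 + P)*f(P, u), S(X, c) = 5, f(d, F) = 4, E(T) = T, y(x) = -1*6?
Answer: 241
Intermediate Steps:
y(x) = -6
C(u, P) = 16 + 4*P (C(u, P) = (4 + P)*4 = 16 + 4*P)
(278 + 15) + C(S(-4, E(y(2))), -17) = (278 + 15) + (16 + 4*(-17)) = 293 + (16 - 68) = 293 - 52 = 241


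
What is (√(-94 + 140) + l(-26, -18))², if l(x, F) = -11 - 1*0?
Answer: (11 - √46)² ≈ 17.789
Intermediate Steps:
l(x, F) = -11 (l(x, F) = -11 + 0 = -11)
(√(-94 + 140) + l(-26, -18))² = (√(-94 + 140) - 11)² = (√46 - 11)² = (-11 + √46)²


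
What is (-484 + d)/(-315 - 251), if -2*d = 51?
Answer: 1019/1132 ≈ 0.90018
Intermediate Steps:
d = -51/2 (d = -½*51 = -51/2 ≈ -25.500)
(-484 + d)/(-315 - 251) = (-484 - 51/2)/(-315 - 251) = -1019/2/(-566) = -1019/2*(-1/566) = 1019/1132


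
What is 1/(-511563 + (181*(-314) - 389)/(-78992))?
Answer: -78992/40409327273 ≈ -1.9548e-6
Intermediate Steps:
1/(-511563 + (181*(-314) - 389)/(-78992)) = 1/(-511563 + (-56834 - 389)*(-1/78992)) = 1/(-511563 - 57223*(-1/78992)) = 1/(-511563 + 57223/78992) = 1/(-40409327273/78992) = -78992/40409327273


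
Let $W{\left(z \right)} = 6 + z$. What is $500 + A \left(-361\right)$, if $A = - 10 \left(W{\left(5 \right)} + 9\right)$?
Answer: $72700$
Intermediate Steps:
$A = -200$ ($A = - 10 \left(\left(6 + 5\right) + 9\right) = - 10 \left(11 + 9\right) = \left(-10\right) 20 = -200$)
$500 + A \left(-361\right) = 500 - -72200 = 500 + 72200 = 72700$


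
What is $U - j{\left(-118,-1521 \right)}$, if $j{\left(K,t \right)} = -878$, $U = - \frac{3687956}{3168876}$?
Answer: $\frac{694646293}{792219} \approx 876.84$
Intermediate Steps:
$U = - \frac{921989}{792219}$ ($U = \left(-3687956\right) \frac{1}{3168876} = - \frac{921989}{792219} \approx -1.1638$)
$U - j{\left(-118,-1521 \right)} = - \frac{921989}{792219} - -878 = - \frac{921989}{792219} + 878 = \frac{694646293}{792219}$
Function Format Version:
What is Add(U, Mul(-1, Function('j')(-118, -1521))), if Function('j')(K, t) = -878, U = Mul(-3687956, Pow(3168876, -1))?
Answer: Rational(694646293, 792219) ≈ 876.84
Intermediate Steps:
U = Rational(-921989, 792219) (U = Mul(-3687956, Rational(1, 3168876)) = Rational(-921989, 792219) ≈ -1.1638)
Add(U, Mul(-1, Function('j')(-118, -1521))) = Add(Rational(-921989, 792219), Mul(-1, -878)) = Add(Rational(-921989, 792219), 878) = Rational(694646293, 792219)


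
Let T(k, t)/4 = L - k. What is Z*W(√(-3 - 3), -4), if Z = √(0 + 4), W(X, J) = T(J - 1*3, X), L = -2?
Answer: 40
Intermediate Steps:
T(k, t) = -8 - 4*k (T(k, t) = 4*(-2 - k) = -8 - 4*k)
W(X, J) = 4 - 4*J (W(X, J) = -8 - 4*(J - 1*3) = -8 - 4*(J - 3) = -8 - 4*(-3 + J) = -8 + (12 - 4*J) = 4 - 4*J)
Z = 2 (Z = √4 = 2)
Z*W(√(-3 - 3), -4) = 2*(4 - 4*(-4)) = 2*(4 + 16) = 2*20 = 40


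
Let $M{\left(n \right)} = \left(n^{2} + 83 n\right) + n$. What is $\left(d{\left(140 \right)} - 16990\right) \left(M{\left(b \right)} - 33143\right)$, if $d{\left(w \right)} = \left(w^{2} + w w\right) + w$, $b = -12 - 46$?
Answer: $-774449850$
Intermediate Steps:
$b = -58$ ($b = -12 - 46 = -58$)
$d{\left(w \right)} = w + 2 w^{2}$ ($d{\left(w \right)} = \left(w^{2} + w^{2}\right) + w = 2 w^{2} + w = w + 2 w^{2}$)
$M{\left(n \right)} = n^{2} + 84 n$
$\left(d{\left(140 \right)} - 16990\right) \left(M{\left(b \right)} - 33143\right) = \left(140 \left(1 + 2 \cdot 140\right) - 16990\right) \left(- 58 \left(84 - 58\right) - 33143\right) = \left(140 \left(1 + 280\right) - 16990\right) \left(\left(-58\right) 26 - 33143\right) = \left(140 \cdot 281 - 16990\right) \left(-1508 - 33143\right) = \left(39340 - 16990\right) \left(-34651\right) = 22350 \left(-34651\right) = -774449850$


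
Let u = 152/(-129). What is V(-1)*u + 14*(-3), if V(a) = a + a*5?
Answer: -1502/43 ≈ -34.930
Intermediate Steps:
u = -152/129 (u = 152*(-1/129) = -152/129 ≈ -1.1783)
V(a) = 6*a (V(a) = a + 5*a = 6*a)
V(-1)*u + 14*(-3) = (6*(-1))*(-152/129) + 14*(-3) = -6*(-152/129) - 42 = 304/43 - 42 = -1502/43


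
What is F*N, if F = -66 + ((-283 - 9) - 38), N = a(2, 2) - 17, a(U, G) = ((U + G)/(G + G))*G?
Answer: 5940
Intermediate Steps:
a(U, G) = G/2 + U/2 (a(U, G) = ((G + U)/((2*G)))*G = ((G + U)*(1/(2*G)))*G = ((G + U)/(2*G))*G = G/2 + U/2)
N = -15 (N = ((1/2)*2 + (1/2)*2) - 17 = (1 + 1) - 17 = 2 - 17 = -15)
F = -396 (F = -66 + (-292 - 38) = -66 - 330 = -396)
F*N = -396*(-15) = 5940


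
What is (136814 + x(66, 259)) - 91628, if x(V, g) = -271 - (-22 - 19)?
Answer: 44956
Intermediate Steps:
x(V, g) = -230 (x(V, g) = -271 - 1*(-41) = -271 + 41 = -230)
(136814 + x(66, 259)) - 91628 = (136814 - 230) - 91628 = 136584 - 91628 = 44956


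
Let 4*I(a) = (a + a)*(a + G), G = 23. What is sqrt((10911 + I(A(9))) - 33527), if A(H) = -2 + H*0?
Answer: I*sqrt(22637) ≈ 150.46*I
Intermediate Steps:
A(H) = -2 (A(H) = -2 + 0 = -2)
I(a) = a*(23 + a)/2 (I(a) = ((a + a)*(a + 23))/4 = ((2*a)*(23 + a))/4 = (2*a*(23 + a))/4 = a*(23 + a)/2)
sqrt((10911 + I(A(9))) - 33527) = sqrt((10911 + (1/2)*(-2)*(23 - 2)) - 33527) = sqrt((10911 + (1/2)*(-2)*21) - 33527) = sqrt((10911 - 21) - 33527) = sqrt(10890 - 33527) = sqrt(-22637) = I*sqrt(22637)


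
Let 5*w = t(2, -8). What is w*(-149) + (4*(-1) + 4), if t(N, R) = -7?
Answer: 1043/5 ≈ 208.60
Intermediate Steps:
w = -7/5 (w = (⅕)*(-7) = -7/5 ≈ -1.4000)
w*(-149) + (4*(-1) + 4) = -7/5*(-149) + (4*(-1) + 4) = 1043/5 + (-4 + 4) = 1043/5 + 0 = 1043/5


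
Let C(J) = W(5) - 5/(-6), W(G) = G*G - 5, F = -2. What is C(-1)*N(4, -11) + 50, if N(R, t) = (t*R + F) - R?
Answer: -2975/3 ≈ -991.67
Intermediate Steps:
W(G) = -5 + G**2 (W(G) = G**2 - 5 = -5 + G**2)
N(R, t) = -2 - R + R*t (N(R, t) = (t*R - 2) - R = (R*t - 2) - R = (-2 + R*t) - R = -2 - R + R*t)
C(J) = 125/6 (C(J) = (-5 + 5**2) - 5/(-6) = (-5 + 25) - 5*(-1/6) = 20 + 5/6 = 125/6)
C(-1)*N(4, -11) + 50 = 125*(-2 - 1*4 + 4*(-11))/6 + 50 = 125*(-2 - 4 - 44)/6 + 50 = (125/6)*(-50) + 50 = -3125/3 + 50 = -2975/3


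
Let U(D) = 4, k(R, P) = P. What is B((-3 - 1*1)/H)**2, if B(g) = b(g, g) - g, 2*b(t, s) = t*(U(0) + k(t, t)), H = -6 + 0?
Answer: 64/81 ≈ 0.79012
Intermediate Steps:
H = -6
b(t, s) = t*(4 + t)/2 (b(t, s) = (t*(4 + t))/2 = t*(4 + t)/2)
B(g) = -g + g*(4 + g)/2 (B(g) = g*(4 + g)/2 - g = -g + g*(4 + g)/2)
B((-3 - 1*1)/H)**2 = (((-3 - 1*1)/(-6))*(2 + (-3 - 1*1)/(-6))/2)**2 = (((-3 - 1)*(-1/6))*(2 + (-3 - 1)*(-1/6))/2)**2 = ((-4*(-1/6))*(2 - 4*(-1/6))/2)**2 = ((1/2)*(2/3)*(2 + 2/3))**2 = ((1/2)*(2/3)*(8/3))**2 = (8/9)**2 = 64/81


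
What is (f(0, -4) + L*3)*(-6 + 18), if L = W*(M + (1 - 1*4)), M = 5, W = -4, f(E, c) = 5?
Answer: -228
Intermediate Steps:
L = -8 (L = -4*(5 + (1 - 1*4)) = -4*(5 + (1 - 4)) = -4*(5 - 3) = -4*2 = -8)
(f(0, -4) + L*3)*(-6 + 18) = (5 - 8*3)*(-6 + 18) = (5 - 24)*12 = -19*12 = -228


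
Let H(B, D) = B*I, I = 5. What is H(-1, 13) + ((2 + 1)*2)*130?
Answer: 775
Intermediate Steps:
H(B, D) = 5*B (H(B, D) = B*5 = 5*B)
H(-1, 13) + ((2 + 1)*2)*130 = 5*(-1) + ((2 + 1)*2)*130 = -5 + (3*2)*130 = -5 + 6*130 = -5 + 780 = 775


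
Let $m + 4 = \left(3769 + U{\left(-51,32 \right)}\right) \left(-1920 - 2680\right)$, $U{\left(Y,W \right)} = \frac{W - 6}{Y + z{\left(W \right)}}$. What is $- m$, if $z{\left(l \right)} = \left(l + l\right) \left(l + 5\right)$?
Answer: $\frac{40170884668}{2317} \approx 1.7337 \cdot 10^{7}$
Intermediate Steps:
$z{\left(l \right)} = 2 l \left(5 + l\right)$
$U{\left(Y,W \right)} = \frac{-6 + W}{Y + 2 W \left(5 + W\right)}$ ($U{\left(Y,W \right)} = \frac{W - 6}{Y + 2 W \left(5 + W\right)} = \frac{-6 + W}{Y + 2 W \left(5 + W\right)}$)
$m = - \frac{40170884668}{2317}$ ($m = -4 + \left(3769 + \frac{-6 + 32}{-51 + 2 \cdot 32 \left(5 + 32\right)}\right) \left(-1920 - 2680\right) = -4 + \left(3769 + \frac{1}{-51 + 2 \cdot 32 \cdot 37} \cdot 26\right) \left(-4600\right) = -4 + \left(3769 + \frac{1}{-51 + 2368} \cdot 26\right) \left(-4600\right) = -4 + \left(3769 + \frac{1}{2317} \cdot 26\right) \left(-4600\right) = -4 + \left(3769 + \frac{26}{2317}\right) \left(-4600\right) = -4 + \frac{8732799}{2317} \left(-4600\right) = -4 - \frac{40170875400}{2317} = - \frac{40170884668}{2317} \approx -1.7337 \cdot 10^{7}$)
$- m = \left(-1\right) \left(- \frac{40170884668}{2317}\right) = \frac{40170884668}{2317}$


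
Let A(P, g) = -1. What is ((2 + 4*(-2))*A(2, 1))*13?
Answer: 78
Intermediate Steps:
((2 + 4*(-2))*A(2, 1))*13 = ((2 + 4*(-2))*(-1))*13 = ((2 - 8)*(-1))*13 = -6*(-1)*13 = 6*13 = 78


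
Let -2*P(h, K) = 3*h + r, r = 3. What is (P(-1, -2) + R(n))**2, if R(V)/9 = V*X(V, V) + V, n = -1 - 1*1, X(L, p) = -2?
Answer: 324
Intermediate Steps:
P(h, K) = -3/2 - 3*h/2 (P(h, K) = -(3*h + 3)/2 = -(3 + 3*h)/2 = -3/2 - 3*h/2)
n = -2 (n = -1 - 1 = -2)
R(V) = -9*V (R(V) = 9*(V*(-2) + V) = 9*(-2*V + V) = 9*(-V) = -9*V)
(P(-1, -2) + R(n))**2 = ((-3/2 - 3/2*(-1)) - 9*(-2))**2 = ((-3/2 + 3/2) + 18)**2 = (0 + 18)**2 = 18**2 = 324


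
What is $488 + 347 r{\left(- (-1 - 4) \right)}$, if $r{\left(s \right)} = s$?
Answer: $2223$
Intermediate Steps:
$488 + 347 r{\left(- (-1 - 4) \right)} = 488 + 347 \left(- (-1 - 4)\right) = 488 + 347 \left(\left(-1\right) \left(-5\right)\right) = 488 + 347 \cdot 5 = 488 + 1735 = 2223$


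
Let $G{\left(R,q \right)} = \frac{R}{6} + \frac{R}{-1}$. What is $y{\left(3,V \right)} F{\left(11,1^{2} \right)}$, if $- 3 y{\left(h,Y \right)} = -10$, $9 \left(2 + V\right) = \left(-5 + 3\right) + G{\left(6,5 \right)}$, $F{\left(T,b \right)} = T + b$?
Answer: $40$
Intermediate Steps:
$G{\left(R,q \right)} = - \frac{5 R}{6}$ ($G{\left(R,q \right)} = R \frac{1}{6} + R \left(-1\right) = \frac{R}{6} - R = - \frac{5 R}{6}$)
$V = - \frac{25}{9}$ ($V = -2 + \frac{\left(-5 + 3\right) - 5}{9} = -2 + \frac{-2 - 5}{9} = -2 + \frac{1}{9} \left(-7\right) = -2 - \frac{7}{9} = - \frac{25}{9} \approx -2.7778$)
$y{\left(h,Y \right)} = \frac{10}{3}$ ($y{\left(h,Y \right)} = \left(- \frac{1}{3}\right) \left(-10\right) = \frac{10}{3}$)
$y{\left(3,V \right)} F{\left(11,1^{2} \right)} = \frac{10 \left(11 + 1^{2}\right)}{3} = \frac{10 \left(11 + 1\right)}{3} = \frac{10}{3} \cdot 12 = 40$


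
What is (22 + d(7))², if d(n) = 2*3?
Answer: 784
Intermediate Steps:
d(n) = 6
(22 + d(7))² = (22 + 6)² = 28² = 784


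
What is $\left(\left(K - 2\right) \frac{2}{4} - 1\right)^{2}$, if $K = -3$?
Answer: $\frac{49}{4} \approx 12.25$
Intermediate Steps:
$\left(\left(K - 2\right) \frac{2}{4} - 1\right)^{2} = \left(\left(-3 - 2\right) \frac{2}{4} - 1\right)^{2} = \left(- 5 \cdot 2 \cdot \frac{1}{4} - 1\right)^{2} = \left(\left(-5\right) \frac{1}{2} - 1\right)^{2} = \left(- \frac{5}{2} - 1\right)^{2} = \left(- \frac{7}{2}\right)^{2} = \frac{49}{4}$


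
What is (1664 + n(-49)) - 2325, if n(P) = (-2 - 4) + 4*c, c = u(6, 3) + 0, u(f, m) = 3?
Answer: -655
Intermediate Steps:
c = 3 (c = 3 + 0 = 3)
n(P) = 6 (n(P) = (-2 - 4) + 4*3 = -6 + 12 = 6)
(1664 + n(-49)) - 2325 = (1664 + 6) - 2325 = 1670 - 2325 = -655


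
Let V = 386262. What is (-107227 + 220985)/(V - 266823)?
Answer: 4946/5193 ≈ 0.95244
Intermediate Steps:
(-107227 + 220985)/(V - 266823) = (-107227 + 220985)/(386262 - 266823) = 113758/119439 = 113758*(1/119439) = 4946/5193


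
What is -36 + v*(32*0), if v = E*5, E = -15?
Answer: -36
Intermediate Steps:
v = -75 (v = -15*5 = -75)
-36 + v*(32*0) = -36 - 2400*0 = -36 - 75*0 = -36 + 0 = -36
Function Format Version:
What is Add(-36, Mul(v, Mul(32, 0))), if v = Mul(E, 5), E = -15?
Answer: -36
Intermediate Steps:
v = -75 (v = Mul(-15, 5) = -75)
Add(-36, Mul(v, Mul(32, 0))) = Add(-36, Mul(-75, Mul(32, 0))) = Add(-36, Mul(-75, 0)) = Add(-36, 0) = -36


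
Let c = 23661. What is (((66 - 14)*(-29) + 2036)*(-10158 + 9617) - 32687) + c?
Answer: -294674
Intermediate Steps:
(((66 - 14)*(-29) + 2036)*(-10158 + 9617) - 32687) + c = (((66 - 14)*(-29) + 2036)*(-10158 + 9617) - 32687) + 23661 = ((52*(-29) + 2036)*(-541) - 32687) + 23661 = ((-1508 + 2036)*(-541) - 32687) + 23661 = (528*(-541) - 32687) + 23661 = (-285648 - 32687) + 23661 = -318335 + 23661 = -294674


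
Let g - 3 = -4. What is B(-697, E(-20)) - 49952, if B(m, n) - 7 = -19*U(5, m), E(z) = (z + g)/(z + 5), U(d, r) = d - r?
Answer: -63283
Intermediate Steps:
g = -1 (g = 3 - 4 = -1)
E(z) = (-1 + z)/(5 + z) (E(z) = (z - 1)/(z + 5) = (-1 + z)/(5 + z))
B(m, n) = -88 + 19*m (B(m, n) = 7 - 19*(5 - m) = 7 + (-95 + 19*m) = -88 + 19*m)
B(-697, E(-20)) - 49952 = (-88 + 19*(-697)) - 49952 = (-88 - 13243) - 49952 = -13331 - 49952 = -63283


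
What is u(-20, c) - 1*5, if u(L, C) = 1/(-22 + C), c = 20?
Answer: -11/2 ≈ -5.5000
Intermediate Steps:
u(-20, c) - 1*5 = 1/(-22 + 20) - 1*5 = 1/(-2) - 5 = -1/2 - 5 = -11/2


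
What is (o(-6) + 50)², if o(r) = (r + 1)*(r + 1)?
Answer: 5625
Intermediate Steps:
o(r) = (1 + r)² (o(r) = (1 + r)*(1 + r) = (1 + r)²)
(o(-6) + 50)² = ((1 - 6)² + 50)² = ((-5)² + 50)² = (25 + 50)² = 75² = 5625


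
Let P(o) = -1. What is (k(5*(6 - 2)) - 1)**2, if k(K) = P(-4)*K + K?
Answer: 1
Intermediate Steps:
k(K) = 0 (k(K) = -K + K = 0)
(k(5*(6 - 2)) - 1)**2 = (0 - 1)**2 = (-1)**2 = 1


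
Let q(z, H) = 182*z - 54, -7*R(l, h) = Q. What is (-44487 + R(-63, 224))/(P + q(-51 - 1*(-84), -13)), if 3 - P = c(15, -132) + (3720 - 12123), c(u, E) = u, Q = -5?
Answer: -311404/100401 ≈ -3.1016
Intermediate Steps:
R(l, h) = 5/7 (R(l, h) = -1/7*(-5) = 5/7)
q(z, H) = -54 + 182*z
P = 8391 (P = 3 - (15 + (3720 - 12123)) = 3 - (15 - 8403) = 3 - 1*(-8388) = 3 + 8388 = 8391)
(-44487 + R(-63, 224))/(P + q(-51 - 1*(-84), -13)) = (-44487 + 5/7)/(8391 + (-54 + 182*(-51 - 1*(-84)))) = -311404/(7*(8391 + (-54 + 182*(-51 + 84)))) = -311404/(7*(8391 + (-54 + 182*33))) = -311404/(7*(8391 + (-54 + 6006))) = -311404/(7*(8391 + 5952)) = -311404/7/14343 = -311404/7*1/14343 = -311404/100401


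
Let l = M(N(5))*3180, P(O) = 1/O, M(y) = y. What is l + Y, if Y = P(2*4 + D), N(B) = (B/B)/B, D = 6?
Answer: 8905/14 ≈ 636.07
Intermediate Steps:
N(B) = 1/B
l = 636 (l = 3180/5 = (1/5)*3180 = 636)
Y = 1/14 (Y = 1/(2*4 + 6) = 1/(8 + 6) = 1/14 ≈ 0.071429)
l + Y = 636 + 1/14 = 8905/14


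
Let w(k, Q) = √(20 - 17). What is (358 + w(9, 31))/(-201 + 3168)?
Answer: 358/2967 + √3/2967 ≈ 0.12124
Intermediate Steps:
w(k, Q) = √3
(358 + w(9, 31))/(-201 + 3168) = (358 + √3)/(-201 + 3168) = (358 + √3)/2967 = (358 + √3)*(1/2967) = 358/2967 + √3/2967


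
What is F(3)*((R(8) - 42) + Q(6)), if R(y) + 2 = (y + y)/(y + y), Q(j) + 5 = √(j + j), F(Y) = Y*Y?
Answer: -432 + 18*√3 ≈ -400.82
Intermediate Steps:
F(Y) = Y²
Q(j) = -5 + √2*√j (Q(j) = -5 + √(j + j) = -5 + √(2*j) = -5 + √2*√j)
R(y) = -1 (R(y) = -2 + (y + y)/(y + y) = -2 + (2*y)/((2*y)) = -2 + (2*y)*(1/(2*y)) = -2 + 1 = -1)
F(3)*((R(8) - 42) + Q(6)) = 3²*((-1 - 42) + (-5 + √2*√6)) = 9*(-43 + (-5 + 2*√3)) = 9*(-48 + 2*√3) = -432 + 18*√3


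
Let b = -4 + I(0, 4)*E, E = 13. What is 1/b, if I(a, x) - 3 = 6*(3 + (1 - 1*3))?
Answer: 1/113 ≈ 0.0088496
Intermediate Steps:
I(a, x) = 9 (I(a, x) = 3 + 6*(3 + (1 - 1*3)) = 3 + 6*(3 + (1 - 3)) = 3 + 6*(3 - 2) = 3 + 6*1 = 3 + 6 = 9)
b = 113 (b = -4 + 9*13 = -4 + 117 = 113)
1/b = 1/113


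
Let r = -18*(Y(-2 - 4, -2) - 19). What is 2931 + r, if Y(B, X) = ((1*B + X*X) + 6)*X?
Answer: 3417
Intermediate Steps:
Y(B, X) = X*(6 + B + X²) (Y(B, X) = ((B + X²) + 6)*X = (6 + B + X²)*X = X*(6 + B + X²))
r = 486 (r = -18*(-2*(6 + (-2 - 4) + (-2)²) - 19) = -18*(-2*(6 - 6 + 4) - 19) = -18*(-2*4 - 19) = -18*(-8 - 19) = -18*(-27) = 486)
2931 + r = 2931 + 486 = 3417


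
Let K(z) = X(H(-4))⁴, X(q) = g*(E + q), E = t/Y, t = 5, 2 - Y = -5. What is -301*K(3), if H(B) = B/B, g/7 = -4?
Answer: -1597833216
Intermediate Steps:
Y = 7 (Y = 2 - 1*(-5) = 2 + 5 = 7)
g = -28 (g = 7*(-4) = -28)
H(B) = 1
E = 5/7 ≈ 0.71429
X(q) = -20 - 28*q (X(q) = -28*(5/7 + q) = -20 - 28*q)
K(z) = 5308416 (K(z) = (-20 - 28*1)⁴ = (-20 - 28)⁴ = (-48)⁴ = 5308416)
-301*K(3) = -301*5308416 = -1597833216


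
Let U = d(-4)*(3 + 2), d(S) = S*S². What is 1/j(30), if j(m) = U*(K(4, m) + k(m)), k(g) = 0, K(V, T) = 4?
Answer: -1/1280 ≈ -0.00078125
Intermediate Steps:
d(S) = S³
U = -320 (U = (-4)³*(3 + 2) = -64*5 = -320)
j(m) = -1280 (j(m) = -320*(4 + 0) = -320*4 = -1280)
1/j(30) = 1/(-1280) = -1/1280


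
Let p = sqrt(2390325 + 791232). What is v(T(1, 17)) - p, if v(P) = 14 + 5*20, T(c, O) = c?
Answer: 114 - sqrt(3181557) ≈ -1669.7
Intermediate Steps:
v(P) = 114 (v(P) = 14 + 100 = 114)
p = sqrt(3181557) ≈ 1783.7
v(T(1, 17)) - p = 114 - sqrt(3181557)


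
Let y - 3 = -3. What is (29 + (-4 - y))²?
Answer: 625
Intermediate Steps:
y = 0 (y = 3 - 3 = 0)
(29 + (-4 - y))² = (29 + (-4 - 1*0))² = (29 + (-4 + 0))² = (29 - 4)² = 25² = 625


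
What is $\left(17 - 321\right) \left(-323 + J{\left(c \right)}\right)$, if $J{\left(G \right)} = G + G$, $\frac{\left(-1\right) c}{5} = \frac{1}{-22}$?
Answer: $\frac{1078592}{11} \approx 98054.0$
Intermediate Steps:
$c = \frac{5}{22}$ ($c = - \frac{5}{-22} = \left(-5\right) \left(- \frac{1}{22}\right) = \frac{5}{22} \approx 0.22727$)
$J{\left(G \right)} = 2 G$
$\left(17 - 321\right) \left(-323 + J{\left(c \right)}\right) = \left(17 - 321\right) \left(-323 + 2 \cdot \frac{5}{22}\right) = - 304 \left(-323 + \frac{5}{11}\right) = \left(-304\right) \left(- \frac{3548}{11}\right) = \frac{1078592}{11}$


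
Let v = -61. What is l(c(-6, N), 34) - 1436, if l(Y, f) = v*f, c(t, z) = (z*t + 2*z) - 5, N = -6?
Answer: -3510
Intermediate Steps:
c(t, z) = -5 + 2*z + t*z (c(t, z) = (t*z + 2*z) - 5 = (2*z + t*z) - 5 = -5 + 2*z + t*z)
l(Y, f) = -61*f
l(c(-6, N), 34) - 1436 = -61*34 - 1436 = -2074 - 1436 = -3510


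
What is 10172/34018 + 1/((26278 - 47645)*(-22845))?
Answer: 2482624695899/8302588117035 ≈ 0.29902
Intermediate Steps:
10172/34018 + 1/((26278 - 47645)*(-22845)) = 10172*(1/34018) - 1/22845/(-21367) = 5086/17009 - 1/21367*(-1/22845) = 5086/17009 + 1/488129115 = 2482624695899/8302588117035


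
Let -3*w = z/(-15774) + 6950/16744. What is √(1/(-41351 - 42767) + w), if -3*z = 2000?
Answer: I*√2645648454501319241721747/4165731383814 ≈ 0.39046*I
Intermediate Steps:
z = -2000/3 (z = -⅓*2000 = -2000/3 ≈ -666.67)
w = -90593975/594269676 (w = -(-2000/3/(-15774) + 6950/16744)/3 = -(-2000/3*(-1/15774) + 6950*(1/16744))/3 = -(1000/23661 + 3475/8372)/3 = -⅓*90593975/198089892 = -90593975/594269676 ≈ -0.15245)
√(1/(-41351 - 42767) + w) = √(1/(-41351 - 42767) - 90593975/594269676) = √(1/(-84118) - 90593975/594269676) = √(-1/84118 - 90593975/594269676) = √(-3810589129363/24994388302884) = I*√2645648454501319241721747/4165731383814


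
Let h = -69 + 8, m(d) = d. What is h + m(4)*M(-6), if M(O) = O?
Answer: -85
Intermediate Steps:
h = -61
h + m(4)*M(-6) = -61 + 4*(-6) = -61 - 24 = -85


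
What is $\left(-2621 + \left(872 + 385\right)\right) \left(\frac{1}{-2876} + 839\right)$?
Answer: $- \frac{822820383}{719} \approx -1.1444 \cdot 10^{6}$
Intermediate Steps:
$\left(-2621 + \left(872 + 385\right)\right) \left(\frac{1}{-2876} + 839\right) = \left(-2621 + 1257\right) \left(- \frac{1}{2876} + 839\right) = \left(-1364\right) \frac{2412963}{2876} = - \frac{822820383}{719}$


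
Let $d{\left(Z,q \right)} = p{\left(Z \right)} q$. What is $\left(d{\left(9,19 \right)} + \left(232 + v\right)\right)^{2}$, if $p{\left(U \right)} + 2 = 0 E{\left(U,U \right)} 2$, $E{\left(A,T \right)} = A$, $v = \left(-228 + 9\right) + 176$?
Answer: $22801$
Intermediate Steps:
$v = -43$ ($v = -219 + 176 = -43$)
$p{\left(U \right)} = -2$ ($p{\left(U \right)} = -2 + 0 U 2 = -2 + 0 \cdot 2 = -2 + 0 = -2$)
$d{\left(Z,q \right)} = - 2 q$
$\left(d{\left(9,19 \right)} + \left(232 + v\right)\right)^{2} = \left(\left(-2\right) 19 + \left(232 - 43\right)\right)^{2} = \left(-38 + 189\right)^{2} = 151^{2} = 22801$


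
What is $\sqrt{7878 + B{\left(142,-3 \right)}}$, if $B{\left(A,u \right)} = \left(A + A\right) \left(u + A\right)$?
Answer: $\sqrt{47354} \approx 217.61$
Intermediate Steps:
$B{\left(A,u \right)} = 2 A \left(A + u\right)$
$\sqrt{7878 + B{\left(142,-3 \right)}} = \sqrt{7878 + 2 \cdot 142 \left(142 - 3\right)} = \sqrt{7878 + 2 \cdot 142 \cdot 139} = \sqrt{7878 + 39476} = \sqrt{47354}$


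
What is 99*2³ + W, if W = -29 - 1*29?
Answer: 734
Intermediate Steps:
W = -58 (W = -29 - 29 = -58)
99*2³ + W = 99*2³ - 58 = 99*8 - 58 = 792 - 58 = 734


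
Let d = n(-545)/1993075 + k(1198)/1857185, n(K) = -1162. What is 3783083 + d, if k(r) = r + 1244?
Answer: 36371729225414693/9614309075 ≈ 3.7831e+6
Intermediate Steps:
k(r) = 1244 + r
d = 7036468/9614309075 (d = -1162/1993075 + (1244 + 1198)/1857185 = -1162*1/1993075 + 2442*(1/1857185) = -166/284725 + 222/168835 = 7036468/9614309075 ≈ 0.00073187)
3783083 + d = 3783083 + 7036468/9614309075 = 36371729225414693/9614309075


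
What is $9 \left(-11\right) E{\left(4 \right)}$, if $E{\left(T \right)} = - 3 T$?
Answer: $1188$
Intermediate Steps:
$9 \left(-11\right) E{\left(4 \right)} = 9 \left(-11\right) \left(\left(-3\right) 4\right) = \left(-99\right) \left(-12\right) = 1188$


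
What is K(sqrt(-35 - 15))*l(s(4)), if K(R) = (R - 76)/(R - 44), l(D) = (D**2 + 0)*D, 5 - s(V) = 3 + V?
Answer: -13576/993 - 640*I*sqrt(2)/993 ≈ -13.672 - 0.91148*I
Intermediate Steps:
s(V) = 2 - V (s(V) = 5 - (3 + V) = 5 + (-3 - V) = 2 - V)
l(D) = D**3 (l(D) = D**2*D = D**3)
K(R) = (-76 + R)/(-44 + R)
K(sqrt(-35 - 15))*l(s(4)) = ((-76 + sqrt(-35 - 15))/(-44 + sqrt(-35 - 15)))*(2 - 1*4)**3 = ((-76 + sqrt(-50))/(-44 + sqrt(-50)))*(2 - 4)**3 = ((-76 + 5*I*sqrt(2))/(-44 + 5*I*sqrt(2)))*(-2)**3 = ((-76 + 5*I*sqrt(2))/(-44 + 5*I*sqrt(2)))*(-8) = -8*(-76 + 5*I*sqrt(2))/(-44 + 5*I*sqrt(2))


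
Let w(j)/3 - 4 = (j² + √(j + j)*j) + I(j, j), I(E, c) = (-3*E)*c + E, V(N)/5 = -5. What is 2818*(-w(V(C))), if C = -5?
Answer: 10745034 + 1056750*I*√2 ≈ 1.0745e+7 + 1.4945e+6*I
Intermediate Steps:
V(N) = -25 (V(N) = 5*(-5) = -25)
I(E, c) = E - 3*E*c (I(E, c) = -3*E*c + E = E - 3*E*c)
w(j) = 12 + 3*j² + 3*j*(1 - 3*j) + 3*√2*j^(3/2) (w(j) = 12 + 3*((j² + √(j + j)*j) + j*(1 - 3*j)) = 12 + 3*((j² + √(2*j)*j) + j*(1 - 3*j)) = 12 + 3*((j² + (√2*√j)*j) + j*(1 - 3*j)) = 12 + 3*((j² + √2*j^(3/2)) + j*(1 - 3*j)) = 12 + 3*(j² + j*(1 - 3*j) + √2*j^(3/2)) = 12 + (3*j² + 3*j*(1 - 3*j) + 3*√2*j^(3/2)) = 12 + 3*j² + 3*j*(1 - 3*j) + 3*√2*j^(3/2))
2818*(-w(V(C))) = 2818*(-(12 - 6*(-25)² + 3*(-25) + 3*√2*(-25)^(3/2))) = 2818*(-(12 - 6*625 - 75 + 3*√2*(-125*I))) = 2818*(-(12 - 3750 - 75 - 375*I*√2)) = 2818*(-(-3813 - 375*I*√2)) = 2818*(3813 + 375*I*√2) = 10745034 + 1056750*I*√2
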